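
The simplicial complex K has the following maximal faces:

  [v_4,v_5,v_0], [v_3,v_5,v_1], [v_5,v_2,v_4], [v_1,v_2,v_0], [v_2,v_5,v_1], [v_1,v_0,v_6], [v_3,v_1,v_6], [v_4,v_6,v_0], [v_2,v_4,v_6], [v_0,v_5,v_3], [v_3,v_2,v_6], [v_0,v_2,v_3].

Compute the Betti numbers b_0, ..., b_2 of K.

b_0 = 1, b_1 = 0, b_2 = 0.

K has 7 vertices, 18 edges, 12 triangles.
rank ∂_0 = 0, rank ∂_1 = 6 ⇒ b_0 = 7 − 0 − 6 = 1; all invariant factors of ∂_1 are 1 so no torsion. So H_0 = Z.
rank ∂_1 = 6, rank ∂_2 = 12 ⇒ b_1 = 18 − 6 − 12 = 0; ∂_2 has invariant factor(s) [2] giving torsion. So H_1 = Z/2Z.
rank ∂_2 = 12, rank ∂_3 = 0 ⇒ b_2 = 12 − 12 − 0 = 0. So H_2 = 0.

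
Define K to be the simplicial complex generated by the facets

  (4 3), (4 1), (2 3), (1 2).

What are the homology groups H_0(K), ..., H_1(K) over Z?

H_0 = Z,  H_1 = Z.

We work with the vertex ordering 1 < 2 < 3 < 4. The simplices of K, each written with vertices in increasing order, are:

  0-simplices (4): [1], [2], [3], [4]
  1-simplices (4): [1,2], [1,4], [2,3], [3,4]

so the chain groups are C_0 ≅ Z^4, C_1 ≅ Z^4.

The boundary map ∂_1: C_1 → C_0 is given by ∂[p,q] = [q] − [p]. For instance
  ∂[3,4] = [4] − [3].
The resulting 4×4 matrix has rank 3, and its Smith normal form has invariant factors (1,1,1).

Reading off H_k = ker ∂_k / im ∂_{k+1}:

  H_0: rank C_0 − rank ∂_1 = 4 − 3 = 1, and the invariant factors of ∂_1 are all 1, so H_0 = Z.
  H_1: rank ker ∂_1 − rank ∂_2 = (4 − 3) − 0 = 1, and there is no ∂_2, so H_1 = Z.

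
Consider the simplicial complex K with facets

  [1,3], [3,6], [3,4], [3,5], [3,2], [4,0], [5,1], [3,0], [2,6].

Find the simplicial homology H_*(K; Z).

H_0 ≅ Z,  H_1 ≅ Z^3.

Take the total order 0 < 1 < 2 < 3 < 4 < 5 < 6 on the vertex set. Then K (dimension 1) consists of the simplices:

  0-simplices (7): [0], [1], [2], [3], [4], [5], [6]
  1-simplices (9): [0,3], [0,4], [1,3], [1,5], [2,3], [2,6], [3,4], [3,5], [3,6]

Hence C_0 ≅ Z^7, C_1 ≅ Z^9.

∂_1: C_1 → C_0 sends each edge [p,q] (with p < q) to q − p. For instance
  ∂[2,3] = [3] − [2].
The resulting 7×9 matrix has rank 6, and its Smith normal form has invariant factors (1,1,1,1,1,1).

Computing H_k = (kernel of ∂_k) / (image of ∂_{k+1}):

  H_0: rank C_0 − rank ∂_1 = 7 − 6 = 1, and the invariant factors of ∂_1 are all 1, so H_0 = Z.
  H_1: rank ker ∂_1 − rank ∂_2 = (9 − 6) − 0 = 3, and there is no ∂_2, so H_1 = Z^3.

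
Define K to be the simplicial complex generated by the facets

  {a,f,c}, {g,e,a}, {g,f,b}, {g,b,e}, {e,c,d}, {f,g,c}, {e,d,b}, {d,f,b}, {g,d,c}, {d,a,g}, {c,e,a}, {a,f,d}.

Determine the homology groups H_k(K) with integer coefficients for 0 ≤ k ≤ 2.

Order the vertices as a < b < c < d < e < f < g. Listing each simplex with vertices in this order, K has dimension 2 with simplices:

  0-simplices (7): a, b, c, d, e, f, g
  1-simplices (18): ac, ad, ae, af, ag, bd, be, bf, bg, cd, ce, cf, cg, de, df, dg, eg, fg
  2-simplices (12): ace, acf, adf, adg, aeg, bde, bdf, beg, bfg, cde, cdg, cfg

so the chain groups are C_0 ≅ Z^7, C_1 ≅ Z^18, C_2 ≅ Z^12.

Boundary ∂_1: C_1 → C_0 maps an edge to its endpoints' difference, ∂[p,q] = q − p. For instance
  ∂bd = d − b.
The resulting 7×18 matrix has rank 6, and its Smith normal form has invariant factors (1,1,1,1,1,1).

Boundary ∂_2: C_2 → C_1 sends each 2-simplex [p,q,r] to [q,r] − [p,r] + [p,q]. For instance
  ∂adf = df − af + ad,
  ∂bde = de − be + bd.
This gives a 18×12 integer matrix of rank 12; reducing to Smith normal form yields diagonal entries (1,1,1,1,1,1,1,1,1,1,1,2).

Reading off H_k = ker ∂_k / im ∂_{k+1}:

  H_0: rank C_0 − rank ∂_1 = 7 − 6 = 1, and the invariant factors of ∂_1 are all 1, so H_0 ≅ Z.
  H_1: rank ker ∂_1 − rank ∂_2 = (18 − 6) − 12 = 0, and ∂_2 has invariant factor 2 > 1, so H_1 ≅ Z/2Z.
  H_2: rank ker ∂_2 − rank ∂_3 = (12 − 12) − 0 = 0, and there is no ∂_3, so H_2 ≅ 0.

H_0 ≅ Z,  H_1 ≅ Z/2Z,  H_2 = 0.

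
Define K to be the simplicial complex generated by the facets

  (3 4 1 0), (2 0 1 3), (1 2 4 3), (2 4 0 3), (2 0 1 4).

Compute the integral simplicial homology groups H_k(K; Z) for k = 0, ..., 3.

We work with the vertex ordering 0 < 1 < 2 < 3 < 4. The simplices of K, each written with vertices in increasing order, are:

  0-simplices (5): [0], [1], [2], [3], [4]
  1-simplices (10): [0,1], [0,2], [0,3], [0,4], [1,2], [1,3], [1,4], [2,3], [2,4], [3,4]
  2-simplices (10): [0,1,2], [0,1,3], [0,1,4], [0,2,3], [0,2,4], [0,3,4], [1,2,3], [1,2,4], [1,3,4], [2,3,4]
  3-simplices (5): [0,1,2,3], [0,1,2,4], [0,1,3,4], [0,2,3,4], [1,2,3,4]

giving chain groups C_0 ≅ Z^5, C_1 ≅ Z^10, C_2 ≅ Z^10, C_3 ≅ Z^5.

The boundary map ∂_1: C_1 → C_0 sends each edge [p,q] (with p < q) to q − p.
The 5×10 boundary matrix has rank 4 and Smith normal form diag(1,1,1,1).

∂_2: C_2 → C_1 acts by ∂[p,q,r] = [q,r] − [p,r] + [p,q]. For instance
  ∂[1,2,3] = [2,3] − [1,3] + [1,2],
  ∂[0,2,3] = [2,3] − [0,3] + [0,2].
As a 10×10 matrix over Z this has rank 6, with invariant factors (1,1,1,1,1,1).

The boundary map ∂_3: C_3 → C_2 sends each 3-simplex σ to the alternating sum Σ_i (−1)^i (σ with its i-th vertex removed). For instance
  ∂[1,2,3,4] = [2,3,4] − [1,3,4] + [1,2,4] − [1,2,3],
  ∂[0,2,3,4] = [2,3,4] − [0,3,4] + [0,2,4] − [0,2,3].
The 10×5 boundary matrix has rank 4 and Smith normal form diag(1,1,1,1).

From H_k ≅ ker(∂_k) / im(∂_{k+1}) we obtain:

  H_0: rank C_0 − rank ∂_1 = 5 − 4 = 1, and the invariant factors of ∂_1 are all 1, so H_0 = Z.
  H_1: rank ker ∂_1 − rank ∂_2 = (10 − 4) − 6 = 0, and the invariant factors of ∂_2 are all 1, so H_1 = 0.
  H_2: rank ker ∂_2 − rank ∂_3 = (10 − 6) − 4 = 0, and the invariant factors of ∂_3 are all 1, so H_2 = 0.
  H_3: rank ker ∂_3 − rank ∂_4 = (5 − 4) − 0 = 1, and there is no ∂_4, so H_3 = Z.

As a check, the Euler characteristic is 5 − 10 + 10 − 5 = 0, which agrees with 1 − 0 + 0 − 1 = 0.

H_0 = Z,  H_1 = 0,  H_2 = 0,  H_3 = Z.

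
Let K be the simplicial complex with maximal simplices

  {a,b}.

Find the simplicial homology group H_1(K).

Take the total order a < b on the vertex set. Then K (dimension 1) consists of the simplices:

  0-simplices (2): a, b
  1-simplices (1): ab

so the chain groups are C_0 ≅ Z^2, C_1 ≅ Z^1.

The boundary map ∂_1: C_1 → C_0 maps an edge to its endpoints' difference, ∂[p,q] = q − p. For instance
  ∂ab = b − a.
This gives a 2×1 integer matrix of rank 1; reducing to Smith normal form yields diagonal entries (1).

Now H_k = ker ∂_k / im ∂_{k+1}, so:

  H_1: rank ker ∂_1 − rank ∂_2 = (1 − 1) − 0 = 0, and there is no ∂_2, so H_1 = 0.

(K is a triangulation of the 1-simplex.)

H_1 ≅ 0.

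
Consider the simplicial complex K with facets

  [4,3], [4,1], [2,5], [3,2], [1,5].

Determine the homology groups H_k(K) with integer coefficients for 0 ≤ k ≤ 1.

H_0 ≅ Z,  H_1 ≅ Z.

Order the vertices as 1 < 2 < 3 < 4 < 5. Listing each simplex with vertices in this order, K has dimension 1 with simplices:

  0-simplices (5): [1], [2], [3], [4], [5]
  1-simplices (5): [1,4], [1,5], [2,3], [2,5], [3,4]

Hence C_0 ≅ Z^5, C_1 ≅ Z^5.

Boundary ∂_1: C_1 → C_0 sends each edge [p,q] (with p < q) to q − p.
As a 5×5 matrix over Z this has rank 4, with invariant factors (1,1,1,1).

Reading off H_k = ker ∂_k / im ∂_{k+1}:

  H_0: rank C_0 − rank ∂_1 = 5 − 4 = 1, and the invariant factors of ∂_1 are all 1, so H_0 = Z.
  H_1: rank ker ∂_1 − rank ∂_2 = (5 − 4) − 0 = 1, and there is no ∂_2, so H_1 = Z.

As a check, the Euler characteristic is 5 − 5 = 0, which agrees with 1 − 1 = 0.
(K is a triangulation of the circle S^1.)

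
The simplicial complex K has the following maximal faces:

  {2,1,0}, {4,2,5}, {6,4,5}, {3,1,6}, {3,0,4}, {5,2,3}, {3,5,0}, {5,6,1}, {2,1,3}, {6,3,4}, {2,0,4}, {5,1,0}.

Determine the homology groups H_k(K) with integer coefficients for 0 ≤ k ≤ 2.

H_0 ≅ Z,  H_1 ≅ Z_2,  H_2 = 0.

We work with the vertex ordering 0 < 1 < 2 < 3 < 4 < 5 < 6. The simplices of K, each written with vertices in increasing order, are:

  0-simplices (7): [0], [1], [2], [3], [4], [5], [6]
  1-simplices (18): [0,1], [0,2], [0,3], [0,4], [0,5], [1,2], [1,3], [1,5], [1,6], [2,3], [2,4], [2,5], [3,4], [3,5], [3,6], [4,5], [4,6], [5,6]
  2-simplices (12): [0,1,2], [0,1,5], [0,2,4], [0,3,4], [0,3,5], [1,2,3], [1,3,6], [1,5,6], [2,3,5], [2,4,5], [3,4,6], [4,5,6]

Hence C_0 ≅ Z^7, C_1 ≅ Z^18, C_2 ≅ Z^12.

Boundary ∂_1: C_1 → C_0 sends each edge [p,q] (with p < q) to q − p.
As a 7×18 matrix over Z this has rank 6, with invariant factors (1,1,1,1,1,1).

The boundary map ∂_2: C_2 → C_1 acts by ∂[p,q,r] = [q,r] − [p,r] + [p,q]. For instance
  ∂[0,3,4] = [3,4] − [0,4] + [0,3],
  ∂[2,4,5] = [4,5] − [2,5] + [2,4].
The 18×12 boundary matrix has rank 12 and Smith normal form diag(1,1,1,1,1,1,1,1,1,1,1,2).

Computing H_k = (kernel of ∂_k) / (image of ∂_{k+1}):

  H_0: rank C_0 − rank ∂_1 = 7 − 6 = 1, and the invariant factors of ∂_1 are all 1, so H_0 ≅ Z.
  H_1: rank ker ∂_1 − rank ∂_2 = (18 − 6) − 12 = 0, and ∂_2 has invariant factor 2 > 1, so H_1 ≅ Z_2.
  H_2: rank ker ∂_2 − rank ∂_3 = (12 − 12) − 0 = 0, and there is no ∂_3, so H_2 ≅ 0.

As a check, the Euler characteristic is 7 − 18 + 12 = 1, which agrees with 1 − 0 + 0 = 1.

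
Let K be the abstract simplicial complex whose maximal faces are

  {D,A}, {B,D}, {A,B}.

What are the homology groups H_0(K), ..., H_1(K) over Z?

H_0 ≅ Z,  H_1 ≅ Z.

Fix the vertex order A < B < D and write every simplex with vertices in increasing order. Then dim K = 1 and the simplices of K are:

  0-simplices (3): A, B, D
  1-simplices (3): AB, AD, BD

giving chain groups C_0 ≅ Z^3, C_1 ≅ Z^3.

The boundary map ∂_1: C_1 → C_0 is given by ∂[p,q] = [q] − [p]. For instance
  ∂AB = B − A.
This gives a 3×3 integer matrix of rank 2; reducing to Smith normal form yields diagonal entries (1,1).

From H_k ≅ ker(∂_k) / im(∂_{k+1}) we obtain:

  H_0: rank C_0 − rank ∂_1 = 3 − 2 = 1, and the invariant factors of ∂_1 are all 1, so H_0 = Z.
  H_1: rank ker ∂_1 − rank ∂_2 = (3 − 2) − 0 = 1, and there is no ∂_2, so H_1 = Z.

(K is a triangulation of the circle S^1.)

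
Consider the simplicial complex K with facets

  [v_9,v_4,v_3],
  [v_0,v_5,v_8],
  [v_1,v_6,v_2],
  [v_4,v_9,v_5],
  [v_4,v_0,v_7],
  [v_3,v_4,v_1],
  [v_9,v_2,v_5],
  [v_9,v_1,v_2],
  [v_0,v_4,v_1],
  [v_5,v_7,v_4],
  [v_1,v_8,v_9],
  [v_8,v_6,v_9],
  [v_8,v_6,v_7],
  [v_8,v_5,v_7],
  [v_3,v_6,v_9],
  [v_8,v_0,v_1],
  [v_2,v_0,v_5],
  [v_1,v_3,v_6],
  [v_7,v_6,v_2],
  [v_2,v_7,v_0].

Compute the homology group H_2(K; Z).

Take the total order v_0 < v_1 < v_2 < v_3 < v_4 < v_5 < v_6 < v_7 < v_8 < v_9 on the vertex set. Then K (dimension 2) consists of the simplices:

  0-simplices (10): [v_0], [v_1], [v_2], [v_3], [v_4], [v_5], [v_6], [v_7], [v_8], [v_9]
  1-simplices (30): (30 of them)
  2-simplices (20): (20 of them)

so the chain groups are C_0 ≅ Z^10, C_1 ≅ Z^30, C_2 ≅ Z^20.

Boundary ∂_1: C_1 → C_0 maps an edge to its endpoints' difference, ∂[p,q] = q − p.
The 10×30 boundary matrix has rank 9 and Smith normal form diag(1,1,1,1,1,1,1,1,1).

Boundary ∂_2: C_2 → C_1 sends each 2-simplex [p,q,r] to [q,r] − [p,r] + [p,q]. For instance
  ∂[v_3,v_6,v_9] = [v_6,v_9] − [v_3,v_9] + [v_3,v_6],
  ∂[v_6,v_8,v_9] = [v_8,v_9] − [v_6,v_9] + [v_6,v_8].
As a 30×20 matrix over Z this has rank 20, with invariant factors (1,1,1,1,1,1,1,1,1,1,1,1,1,1,1,1,1,1,1,2).

Computing H_k = (kernel of ∂_k) / (image of ∂_{k+1}):

  H_2: rank ker ∂_2 − rank ∂_3 = (20 − 20) − 0 = 0, and there is no ∂_3, so H_2 ≅ 0.

(K is a triangulation of the Klein bottle.)

H_2 ≅ 0.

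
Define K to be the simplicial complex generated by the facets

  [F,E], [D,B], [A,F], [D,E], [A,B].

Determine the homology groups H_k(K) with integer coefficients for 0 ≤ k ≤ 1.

Fix the vertex order A < B < D < E < F and write every simplex with vertices in increasing order. Then dim K = 1 and the simplices of K are:

  0-simplices (5): A, B, D, E, F
  1-simplices (5): AB, AF, BD, DE, EF

so the chain groups are C_0 ≅ Z^5, C_1 ≅ Z^5.

∂_1: C_1 → C_0 sends each edge [p,q] (with p < q) to q − p.
The 5×5 boundary matrix has rank 4 and Smith normal form diag(1,1,1,1).

Computing H_k = (kernel of ∂_k) / (image of ∂_{k+1}):

  H_0: rank C_0 − rank ∂_1 = 5 − 4 = 1, and the invariant factors of ∂_1 are all 1, so H_0 = Z.
  H_1: rank ker ∂_1 − rank ∂_2 = (5 − 4) − 0 = 1, and there is no ∂_2, so H_1 = Z.

(K is a triangulation of the circle S^1.)

H_0 = Z,  H_1 = Z.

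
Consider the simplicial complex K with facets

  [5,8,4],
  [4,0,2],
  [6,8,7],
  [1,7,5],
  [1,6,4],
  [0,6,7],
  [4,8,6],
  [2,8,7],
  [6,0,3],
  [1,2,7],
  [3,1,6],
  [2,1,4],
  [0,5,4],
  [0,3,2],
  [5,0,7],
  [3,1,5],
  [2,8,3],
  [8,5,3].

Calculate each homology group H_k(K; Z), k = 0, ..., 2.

H_0 ≅ Z,  H_1 ≅ Z^2,  H_2 ≅ Z.

Order the vertices as 0 < 1 < 2 < 3 < 4 < 5 < 6 < 7 < 8. Listing each simplex with vertices in this order, K has dimension 2 with simplices:

  0-simplices (9): [0], [1], [2], [3], [4], [5], [6], [7], [8]
  1-simplices (27): (27 of them)
  2-simplices (18): [0,2,3], [0,2,4], [0,3,6], [0,4,5], [0,5,7], [0,6,7], [1,2,4], [1,2,7], [1,3,5], [1,3,6], [1,4,6], [1,5,7], [2,3,8], [2,7,8], [3,5,8], [4,5,8], [4,6,8], [6,7,8]

giving chain groups C_0 ≅ Z^9, C_1 ≅ Z^27, C_2 ≅ Z^18.

∂_1: C_1 → C_0 is given by ∂[p,q] = [q] − [p]. For instance
  ∂[1,2] = [2] − [1].
This gives a 9×27 integer matrix of rank 8; reducing to Smith normal form yields diagonal entries (1,1,1,1,1,1,1,1).

Boundary ∂_2: C_2 → C_1 acts by ∂[p,q,r] = [q,r] − [p,r] + [p,q]. For instance
  ∂[0,2,3] = [2,3] − [0,3] + [0,2],
  ∂[0,2,4] = [2,4] − [0,4] + [0,2].
The 27×18 boundary matrix has rank 17 and Smith normal form diag(1,1,1,1,1,1,1,1,1,1,1,1,1,1,1,1,1).

Computing H_k = (kernel of ∂_k) / (image of ∂_{k+1}):

  H_0: rank C_0 − rank ∂_1 = 9 − 8 = 1, and the invariant factors of ∂_1 are all 1, so H_0 ≅ Z.
  H_1: rank ker ∂_1 − rank ∂_2 = (27 − 8) − 17 = 2, and the invariant factors of ∂_2 are all 1, so H_1 ≅ Z^2.
  H_2: rank ker ∂_2 − rank ∂_3 = (18 − 17) − 0 = 1, and there is no ∂_3, so H_2 ≅ Z.

As a check, the Euler characteristic is 9 − 27 + 18 = 0, which agrees with 1 − 2 + 1 = 0.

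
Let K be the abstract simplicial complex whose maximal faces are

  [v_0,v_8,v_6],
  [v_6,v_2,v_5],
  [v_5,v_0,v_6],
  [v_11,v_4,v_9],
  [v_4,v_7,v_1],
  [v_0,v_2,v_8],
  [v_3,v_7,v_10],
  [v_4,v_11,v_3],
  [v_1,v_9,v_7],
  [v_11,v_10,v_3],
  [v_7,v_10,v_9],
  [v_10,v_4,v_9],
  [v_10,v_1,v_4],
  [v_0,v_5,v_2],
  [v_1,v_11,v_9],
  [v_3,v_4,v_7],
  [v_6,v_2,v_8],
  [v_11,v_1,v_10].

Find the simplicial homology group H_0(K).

H_0 ≅ Z^2.

Take the total order v_0 < v_1 < v_2 < v_3 < v_4 < v_5 < v_6 < v_7 < v_8 < v_9 < v_10 < v_11 on the vertex set. Then K (dimension 2) consists of the simplices:

  0-simplices (12): [v_0], [v_1], [v_2], [v_3], [v_4], [v_5], [v_6], [v_7], [v_8], [v_9], [v_10], [v_11]
  1-simplices (27): (27 of them)
  2-simplices (18): (18 of them)

Hence C_0 ≅ Z^12, C_1 ≅ Z^27, C_2 ≅ Z^18.

The boundary map ∂_1: C_1 → C_0 is given by ∂[p,q] = [q] − [p]. For instance
  ∂[v_1,v_9] = [v_9] − [v_1].
This gives a 12×27 integer matrix of rank 10; reducing to Smith normal form yields diagonal entries (1,1,1,1,1,1,1,1,1,1).

The boundary map ∂_2: C_2 → C_1 acts by ∂[p,q,r] = [q,r] − [p,r] + [p,q]. For instance
  ∂[v_7,v_9,v_10] = [v_9,v_10] − [v_7,v_10] + [v_7,v_9],
  ∂[v_3,v_10,v_11] = [v_10,v_11] − [v_3,v_11] + [v_3,v_10].
The 27×18 boundary matrix has rank 17 and Smith normal form diag(1,1,1,1,1,1,1,1,1,1,1,1,1,1,1,1,2).

From H_k ≅ ker(∂_k) / im(∂_{k+1}) we obtain:

  H_0: rank C_0 − rank ∂_1 = 12 − 10 = 2, and the invariant factors of ∂_1 are all 1, so H_0 ≅ Z^2.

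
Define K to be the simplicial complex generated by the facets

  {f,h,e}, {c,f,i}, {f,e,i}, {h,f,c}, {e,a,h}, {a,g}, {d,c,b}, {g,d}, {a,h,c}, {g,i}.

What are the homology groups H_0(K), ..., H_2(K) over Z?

We work with the vertex ordering a < b < c < d < e < f < g < h < i. The simplices of K, each written with vertices in increasing order, are:

  0-simplices (9): a, b, c, d, e, f, g, h, i
  1-simplices (17): ac, ae, ag, ah, bc, bd, cd, cf, ch, ci, dg, ef, eh, ei, fh, fi, gi
  2-simplices (7): ach, aeh, bcd, cfh, cfi, efh, efi

Hence C_0 ≅ Z^9, C_1 ≅ Z^17, C_2 ≅ Z^7.

Boundary ∂_1: C_1 → C_0 is given by ∂[p,q] = [q] − [p]. For instance
  ∂bd = d − b.
The resulting 9×17 matrix has rank 8, and its Smith normal form has invariant factors (1,1,1,1,1,1,1,1).

Boundary ∂_2: C_2 → C_1 sends each 2-simplex [p,q,r] to [q,r] − [p,r] + [p,q]. For instance
  ∂efh = fh − eh + ef,
  ∂bcd = cd − bd + bc.
As a 17×7 matrix over Z this has rank 7, with invariant factors (1,1,1,1,1,1,1).

Now H_k = ker ∂_k / im ∂_{k+1}, so:

  H_0: rank C_0 − rank ∂_1 = 9 − 8 = 1, and the invariant factors of ∂_1 are all 1, so H_0 = Z.
  H_1: rank ker ∂_1 − rank ∂_2 = (17 − 8) − 7 = 2, and the invariant factors of ∂_2 are all 1, so H_1 = Z^2.
  H_2: rank ker ∂_2 − rank ∂_3 = (7 − 7) − 0 = 0, and there is no ∂_3, so H_2 = 0.

H_0 ≅ Z,  H_1 ≅ Z^2,  H_2 = 0.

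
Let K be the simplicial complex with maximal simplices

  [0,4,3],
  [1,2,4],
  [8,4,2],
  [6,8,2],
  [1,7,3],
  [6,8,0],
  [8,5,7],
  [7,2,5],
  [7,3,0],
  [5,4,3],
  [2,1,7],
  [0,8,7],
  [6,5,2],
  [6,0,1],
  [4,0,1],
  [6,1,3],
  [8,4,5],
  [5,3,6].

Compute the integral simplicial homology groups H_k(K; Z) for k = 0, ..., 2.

K has 9 vertices, 27 edges, 18 triangles.
rank ∂_0 = 0, rank ∂_1 = 8 ⇒ b_0 = 9 − 0 − 8 = 1; all invariant factors of ∂_1 are 1 so no torsion. So H_0 = Z.
rank ∂_1 = 8, rank ∂_2 = 18 ⇒ b_1 = 27 − 8 − 18 = 1; ∂_2 has invariant factor(s) [2] giving torsion. So H_1 = Z ⊕ Z_2.
rank ∂_2 = 18, rank ∂_3 = 0 ⇒ b_2 = 18 − 18 − 0 = 0. So H_2 = 0.

H_0 ≅ Z,  H_1 ≅ Z ⊕ Z_2,  H_2 = 0.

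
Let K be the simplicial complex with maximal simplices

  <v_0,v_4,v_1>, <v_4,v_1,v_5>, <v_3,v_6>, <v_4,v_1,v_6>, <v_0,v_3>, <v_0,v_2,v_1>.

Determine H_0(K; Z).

H_0 = Z.

Order the vertices as v_0 < v_1 < v_2 < v_3 < v_4 < v_5 < v_6. Listing each simplex with vertices in this order, K has dimension 2 with simplices:

  0-simplices (7): [v_0], [v_1], [v_2], [v_3], [v_4], [v_5], [v_6]
  1-simplices (11): [v_0,v_1], [v_0,v_2], [v_0,v_3], [v_0,v_4], [v_1,v_2], [v_1,v_4], [v_1,v_5], [v_1,v_6], [v_3,v_6], [v_4,v_5], [v_4,v_6]
  2-simplices (4): [v_0,v_1,v_2], [v_0,v_1,v_4], [v_1,v_4,v_5], [v_1,v_4,v_6]

Hence C_0 ≅ Z^7, C_1 ≅ Z^11, C_2 ≅ Z^4.

The boundary map ∂_1: C_1 → C_0 sends each edge [p,q] (with p < q) to q − p.
The resulting 7×11 matrix has rank 6, and its Smith normal form has invariant factors (1,1,1,1,1,1).

∂_2: C_2 → C_1 maps a triangle to the signed sum of its edges. For instance
  ∂[v_1,v_4,v_5] = [v_4,v_5] − [v_1,v_5] + [v_1,v_4],
  ∂[v_0,v_1,v_4] = [v_1,v_4] − [v_0,v_4] + [v_0,v_1].
This gives a 11×4 integer matrix of rank 4; reducing to Smith normal form yields diagonal entries (1,1,1,1).

Computing H_k = (kernel of ∂_k) / (image of ∂_{k+1}):

  H_0: rank C_0 − rank ∂_1 = 7 − 6 = 1, and the invariant factors of ∂_1 are all 1, so H_0 ≅ Z.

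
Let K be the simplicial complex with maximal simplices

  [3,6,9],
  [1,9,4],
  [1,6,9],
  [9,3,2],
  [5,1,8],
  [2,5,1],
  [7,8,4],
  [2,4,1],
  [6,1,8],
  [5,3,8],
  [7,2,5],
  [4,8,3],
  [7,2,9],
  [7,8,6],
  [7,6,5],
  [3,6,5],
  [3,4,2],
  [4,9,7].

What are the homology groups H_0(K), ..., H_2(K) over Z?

Order the vertices as 1 < 2 < 3 < 4 < 5 < 6 < 7 < 8 < 9. Listing each simplex with vertices in this order, K has dimension 2 with simplices:

  0-simplices (9): [1], [2], [3], [4], [5], [6], [7], [8], [9]
  1-simplices (27): (27 of them)
  2-simplices (18): [1,2,4], [1,2,5], [1,4,9], [1,5,8], [1,6,8], [1,6,9], [2,3,4], [2,3,9], [2,5,7], [2,7,9], [3,4,8], [3,5,6], [3,5,8], [3,6,9], [4,7,8], [4,7,9], [5,6,7], [6,7,8]

giving chain groups C_0 ≅ Z^9, C_1 ≅ Z^27, C_2 ≅ Z^18.

∂_1: C_1 → C_0 is given by ∂[p,q] = [q] − [p].
The resulting 9×27 matrix has rank 8, and its Smith normal form has invariant factors (1,1,1,1,1,1,1,1).

Boundary ∂_2: C_2 → C_1 sends each 2-simplex [p,q,r] to [q,r] − [p,r] + [p,q]. For instance
  ∂[1,6,8] = [6,8] − [1,8] + [1,6],
  ∂[3,5,6] = [5,6] − [3,6] + [3,5].
As a 27×18 matrix over Z this has rank 18, with invariant factors (1,1,1,1,1,1,1,1,1,1,1,1,1,1,1,1,1,2).

Reading off H_k = ker ∂_k / im ∂_{k+1}:

  H_0: rank C_0 − rank ∂_1 = 9 − 8 = 1, and the invariant factors of ∂_1 are all 1, so H_0 ≅ Z.
  H_1: rank ker ∂_1 − rank ∂_2 = (27 − 8) − 18 = 1, and ∂_2 has invariant factor 2 > 1, so H_1 ≅ Z ⊕ Z/2Z.
  H_2: rank ker ∂_2 − rank ∂_3 = (18 − 18) − 0 = 0, and there is no ∂_3, so H_2 ≅ 0.

As a check, the Euler characteristic is 9 − 27 + 18 = 0, which agrees with 1 − 1 + 0 = 0.

H_0 = Z,  H_1 = Z ⊕ Z/2Z,  H_2 = 0.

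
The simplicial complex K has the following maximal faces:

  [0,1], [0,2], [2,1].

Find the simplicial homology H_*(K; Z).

Order the vertices as 0 < 1 < 2. Listing each simplex with vertices in this order, K has dimension 1 with simplices:

  0-simplices (3): [0], [1], [2]
  1-simplices (3): [0,1], [0,2], [1,2]

so the chain groups are C_0 ≅ Z^3, C_1 ≅ Z^3.

Boundary ∂_1: C_1 → C_0 maps an edge to its endpoints' difference, ∂[p,q] = q − p. For instance
  ∂[1,2] = [2] − [1].
The resulting 3×3 matrix has rank 2, and its Smith normal form has invariant factors (1,1).

From H_k ≅ ker(∂_k) / im(∂_{k+1}) we obtain:

  H_0: rank C_0 − rank ∂_1 = 3 − 2 = 1, and the invariant factors of ∂_1 are all 1, so H_0 ≅ Z.
  H_1: rank ker ∂_1 − rank ∂_2 = (3 − 2) − 0 = 1, and there is no ∂_2, so H_1 ≅ Z.

As a check, the Euler characteristic is 3 − 3 = 0, which agrees with 1 − 1 = 0.
(K is a triangulation of the circle S^1.)

H_0 = Z,  H_1 = Z.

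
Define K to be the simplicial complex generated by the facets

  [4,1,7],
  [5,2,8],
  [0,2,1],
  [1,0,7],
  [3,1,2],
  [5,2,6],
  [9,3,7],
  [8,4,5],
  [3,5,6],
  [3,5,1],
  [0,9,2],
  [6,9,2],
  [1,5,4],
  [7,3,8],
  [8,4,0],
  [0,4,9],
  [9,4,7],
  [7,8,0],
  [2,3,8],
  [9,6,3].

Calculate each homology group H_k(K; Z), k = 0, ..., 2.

H_0 ≅ Z,  H_1 ≅ Z ⊕ Z/2,  H_2 = 0.

We work with the vertex ordering 0 < 1 < 2 < 3 < 4 < 5 < 6 < 7 < 8 < 9. The simplices of K, each written with vertices in increasing order, are:

  0-simplices (10): [0], [1], [2], [3], [4], [5], [6], [7], [8], [9]
  1-simplices (30): (30 of them)
  2-simplices (20): (20 of them)

giving chain groups C_0 ≅ Z^10, C_1 ≅ Z^30, C_2 ≅ Z^20.

Boundary ∂_1: C_1 → C_0 maps an edge to its endpoints' difference, ∂[p,q] = q − p. For instance
  ∂[1,7] = [7] − [1].
The resulting 10×30 matrix has rank 9, and its Smith normal form has invariant factors (1,1,1,1,1,1,1,1,1).

Boundary ∂_2: C_2 → C_1 maps a triangle to the signed sum of its edges. For instance
  ∂[4,7,9] = [7,9] − [4,9] + [4,7],
  ∂[1,4,5] = [4,5] − [1,5] + [1,4].
The resulting 30×20 matrix has rank 20, and its Smith normal form has invariant factors (1,1,1,1,1,1,1,1,1,1,1,1,1,1,1,1,1,1,1,2).

Now H_k = ker ∂_k / im ∂_{k+1}, so:

  H_0: rank C_0 − rank ∂_1 = 10 − 9 = 1, and the invariant factors of ∂_1 are all 1, so H_0 ≅ Z.
  H_1: rank ker ∂_1 − rank ∂_2 = (30 − 9) − 20 = 1, and ∂_2 has invariant factor 2 > 1, so H_1 ≅ Z ⊕ Z/2.
  H_2: rank ker ∂_2 − rank ∂_3 = (20 − 20) − 0 = 0, and there is no ∂_3, so H_2 ≅ 0.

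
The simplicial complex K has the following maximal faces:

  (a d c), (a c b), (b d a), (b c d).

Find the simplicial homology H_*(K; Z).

K has 4 vertices, 6 edges, 4 triangles.
rank ∂_0 = 0, rank ∂_1 = 3 ⇒ b_0 = 4 − 0 − 3 = 1; all invariant factors of ∂_1 are 1 so no torsion. So H_0 = Z.
rank ∂_1 = 3, rank ∂_2 = 3 ⇒ b_1 = 6 − 3 − 3 = 0; all invariant factors of ∂_2 are 1 so no torsion. So H_1 = 0.
rank ∂_2 = 3, rank ∂_3 = 0 ⇒ b_2 = 4 − 3 − 0 = 1. So H_2 = Z.

H_0 ≅ Z,  H_1 = 0,  H_2 ≅ Z.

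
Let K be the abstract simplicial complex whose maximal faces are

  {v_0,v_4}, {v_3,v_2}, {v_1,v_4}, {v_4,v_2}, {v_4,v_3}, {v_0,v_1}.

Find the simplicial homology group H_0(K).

Fix the vertex order v_0 < v_1 < v_2 < v_3 < v_4 and write every simplex with vertices in increasing order. Then dim K = 1 and the simplices of K are:

  0-simplices (5): [v_0], [v_1], [v_2], [v_3], [v_4]
  1-simplices (6): [v_0,v_1], [v_0,v_4], [v_1,v_4], [v_2,v_3], [v_2,v_4], [v_3,v_4]

Hence C_0 ≅ Z^5, C_1 ≅ Z^6.

Boundary ∂_1: C_1 → C_0 maps an edge to its endpoints' difference, ∂[p,q] = q − p.
The 5×6 boundary matrix has rank 4 and Smith normal form diag(1,1,1,1).

Reading off H_k = ker ∂_k / im ∂_{k+1}:

  H_0: rank C_0 − rank ∂_1 = 5 − 4 = 1, and the invariant factors of ∂_1 are all 1, so H_0 = Z.

H_0 = Z.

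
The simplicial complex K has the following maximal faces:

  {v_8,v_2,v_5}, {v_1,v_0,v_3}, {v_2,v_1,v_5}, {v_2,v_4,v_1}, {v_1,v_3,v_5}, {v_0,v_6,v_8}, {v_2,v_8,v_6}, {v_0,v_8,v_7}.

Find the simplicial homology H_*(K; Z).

Take the total order v_0 < v_1 < v_2 < v_3 < v_4 < v_5 < v_6 < v_7 < v_8 on the vertex set. Then K (dimension 2) consists of the simplices:

  0-simplices (9): [v_0], [v_1], [v_2], [v_3], [v_4], [v_5], [v_6], [v_7], [v_8]
  1-simplices (17): (17 of them)
  2-simplices (8): [v_0,v_1,v_3], [v_0,v_6,v_8], [v_0,v_7,v_8], [v_1,v_2,v_4], [v_1,v_2,v_5], [v_1,v_3,v_5], [v_2,v_5,v_8], [v_2,v_6,v_8]

so the chain groups are C_0 ≅ Z^9, C_1 ≅ Z^17, C_2 ≅ Z^8.

∂_1: C_1 → C_0 maps an edge to its endpoints' difference, ∂[p,q] = q − p. For instance
  ∂[v_0,v_1] = [v_1] − [v_0].
The 9×17 boundary matrix has rank 8 and Smith normal form diag(1,1,1,1,1,1,1,1).

The boundary map ∂_2: C_2 → C_1 acts by ∂[p,q,r] = [q,r] − [p,r] + [p,q]. For instance
  ∂[v_2,v_5,v_8] = [v_5,v_8] − [v_2,v_8] + [v_2,v_5],
  ∂[v_1,v_2,v_5] = [v_2,v_5] − [v_1,v_5] + [v_1,v_2].
The resulting 17×8 matrix has rank 8, and its Smith normal form has invariant factors (1,1,1,1,1,1,1,1).

Reading off H_k = ker ∂_k / im ∂_{k+1}:

  H_0: rank C_0 − rank ∂_1 = 9 − 8 = 1, and the invariant factors of ∂_1 are all 1, so H_0 = Z.
  H_1: rank ker ∂_1 − rank ∂_2 = (17 − 8) − 8 = 1, and the invariant factors of ∂_2 are all 1, so H_1 = Z.
  H_2: rank ker ∂_2 − rank ∂_3 = (8 − 8) − 0 = 0, and there is no ∂_3, so H_2 = 0.

H_0 ≅ Z,  H_1 ≅ Z,  H_2 = 0.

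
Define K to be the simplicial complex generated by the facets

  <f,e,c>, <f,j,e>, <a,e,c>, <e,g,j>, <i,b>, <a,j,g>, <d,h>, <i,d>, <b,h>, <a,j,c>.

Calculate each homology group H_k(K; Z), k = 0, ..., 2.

K has 10 vertices, 16 edges, 6 triangles.
rank ∂_0 = 0, rank ∂_1 = 8 ⇒ b_0 = 10 − 0 − 8 = 2; all invariant factors of ∂_1 are 1 so no torsion. So H_0 ≅ Z^2.
rank ∂_1 = 8, rank ∂_2 = 6 ⇒ b_1 = 16 − 8 − 6 = 2; all invariant factors of ∂_2 are 1 so no torsion. So H_1 ≅ Z^2.
rank ∂_2 = 6, rank ∂_3 = 0 ⇒ b_2 = 6 − 6 − 0 = 0. So H_2 ≅ 0.

H_0 = Z^2,  H_1 = Z^2,  H_2 = 0.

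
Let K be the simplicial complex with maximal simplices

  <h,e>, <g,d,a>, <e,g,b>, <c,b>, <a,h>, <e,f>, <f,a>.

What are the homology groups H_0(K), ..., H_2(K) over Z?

We work with the vertex ordering a < b < c < d < e < f < g < h. The simplices of K, each written with vertices in increasing order, are:

  0-simplices (8): a, b, c, d, e, f, g, h
  1-simplices (11): ad, af, ag, ah, bc, be, bg, dg, ef, eg, eh
  2-simplices (2): adg, beg

giving chain groups C_0 ≅ Z^8, C_1 ≅ Z^11, C_2 ≅ Z^2.

The boundary map ∂_1: C_1 → C_0 sends each edge [p,q] (with p < q) to q − p. For instance
  ∂eg = g − e.
As a 8×11 matrix over Z this has rank 7, with invariant factors (1,1,1,1,1,1,1).

∂_2: C_2 → C_1 maps a triangle to the signed sum of its edges. For instance
  ∂adg = dg − ag + ad,
  ∂beg = eg − bg + be.
As a 11×2 matrix over Z this has rank 2, with invariant factors (1,1).

From H_k ≅ ker(∂_k) / im(∂_{k+1}) we obtain:

  H_0: rank C_0 − rank ∂_1 = 8 − 7 = 1, and the invariant factors of ∂_1 are all 1, so H_0 ≅ Z.
  H_1: rank ker ∂_1 − rank ∂_2 = (11 − 7) − 2 = 2, and the invariant factors of ∂_2 are all 1, so H_1 ≅ Z^2.
  H_2: rank ker ∂_2 − rank ∂_3 = (2 − 2) − 0 = 0, and there is no ∂_3, so H_2 ≅ 0.

H_0 ≅ Z,  H_1 ≅ Z^2,  H_2 = 0.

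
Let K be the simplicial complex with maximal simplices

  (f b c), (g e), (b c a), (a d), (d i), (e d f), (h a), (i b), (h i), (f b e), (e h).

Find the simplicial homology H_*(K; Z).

Fix the vertex order a < b < c < d < e < f < g < h < i and write every simplex with vertices in increasing order. Then dim K = 2 and the simplices of K are:

  0-simplices (9): a, b, c, d, e, f, g, h, i
  1-simplices (16): ab, ac, ad, ah, bc, be, bf, bi, cf, de, df, di, ef, eg, eh, hi
  2-simplices (4): abc, bcf, bef, def

so the chain groups are C_0 ≅ Z^9, C_1 ≅ Z^16, C_2 ≅ Z^4.

∂_1: C_1 → C_0 sends each edge [p,q] (with p < q) to q − p. For instance
  ∂de = e − d.
This gives a 9×16 integer matrix of rank 8; reducing to Smith normal form yields diagonal entries (1,1,1,1,1,1,1,1).

The boundary map ∂_2: C_2 → C_1 sends each 2-simplex [p,q,r] to [q,r] − [p,r] + [p,q]. For instance
  ∂abc = bc − ac + ab,
  ∂bcf = cf − bf + bc.
This gives a 16×4 integer matrix of rank 4; reducing to Smith normal form yields diagonal entries (1,1,1,1).

Computing H_k = (kernel of ∂_k) / (image of ∂_{k+1}):

  H_0: rank C_0 − rank ∂_1 = 9 − 8 = 1, and the invariant factors of ∂_1 are all 1, so H_0 = Z.
  H_1: rank ker ∂_1 − rank ∂_2 = (16 − 8) − 4 = 4, and the invariant factors of ∂_2 are all 1, so H_1 = Z^4.
  H_2: rank ker ∂_2 − rank ∂_3 = (4 − 4) − 0 = 0, and there is no ∂_3, so H_2 = 0.

H_0 ≅ Z,  H_1 ≅ Z^4,  H_2 = 0.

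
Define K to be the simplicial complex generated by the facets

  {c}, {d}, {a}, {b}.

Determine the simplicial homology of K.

Take the total order a < b < c < d on the vertex set. Then K (dimension 0) consists of the simplices:

  0-simplices (4): a, b, c, d

so the chain groups are C_0 ≅ Z^4.

From H_k ≅ ker(∂_k) / im(∂_{k+1}) we obtain:

  H_0: rank C_0 − rank ∂_1 = 4 − 0 = 4, and there is no ∂_1, so H_0 = Z^4.

H_0 ≅ Z^4.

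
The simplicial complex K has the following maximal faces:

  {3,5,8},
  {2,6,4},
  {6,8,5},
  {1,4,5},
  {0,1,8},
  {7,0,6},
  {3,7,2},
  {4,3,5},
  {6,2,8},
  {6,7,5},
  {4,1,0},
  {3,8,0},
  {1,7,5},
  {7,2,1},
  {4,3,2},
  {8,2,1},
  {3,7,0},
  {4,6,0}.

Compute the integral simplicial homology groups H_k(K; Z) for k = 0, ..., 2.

H_0 ≅ Z,  H_1 ≅ Z^2,  H_2 ≅ Z.

Order the vertices as 0 < 1 < 2 < 3 < 4 < 5 < 6 < 7 < 8. Listing each simplex with vertices in this order, K has dimension 2 with simplices:

  0-simplices (9): [0], [1], [2], [3], [4], [5], [6], [7], [8]
  1-simplices (27): (27 of them)
  2-simplices (18): [0,1,4], [0,1,8], [0,3,7], [0,3,8], [0,4,6], [0,6,7], [1,2,7], [1,2,8], [1,4,5], [1,5,7], [2,3,4], [2,3,7], [2,4,6], [2,6,8], [3,4,5], [3,5,8], [5,6,7], [5,6,8]

so the chain groups are C_0 ≅ Z^9, C_1 ≅ Z^27, C_2 ≅ Z^18.

∂_1: C_1 → C_0 sends each edge [p,q] (with p < q) to q − p.
As a 9×27 matrix over Z this has rank 8, with invariant factors (1,1,1,1,1,1,1,1).

Boundary ∂_2: C_2 → C_1 sends each 2-simplex [p,q,r] to [q,r] − [p,r] + [p,q]. For instance
  ∂[0,1,4] = [1,4] − [0,4] + [0,1],
  ∂[1,4,5] = [4,5] − [1,5] + [1,4].
The resulting 27×18 matrix has rank 17, and its Smith normal form has invariant factors (1,1,1,1,1,1,1,1,1,1,1,1,1,1,1,1,1).

Reading off H_k = ker ∂_k / im ∂_{k+1}:

  H_0: rank C_0 − rank ∂_1 = 9 − 8 = 1, and the invariant factors of ∂_1 are all 1, so H_0 ≅ Z.
  H_1: rank ker ∂_1 − rank ∂_2 = (27 − 8) − 17 = 2, and the invariant factors of ∂_2 are all 1, so H_1 ≅ Z^2.
  H_2: rank ker ∂_2 − rank ∂_3 = (18 − 17) − 0 = 1, and there is no ∂_3, so H_2 ≅ Z.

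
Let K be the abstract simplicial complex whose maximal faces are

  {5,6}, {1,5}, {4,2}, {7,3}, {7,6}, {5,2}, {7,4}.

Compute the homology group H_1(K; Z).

Take the total order 1 < 2 < 3 < 4 < 5 < 6 < 7 on the vertex set. Then K (dimension 1) consists of the simplices:

  0-simplices (7): [1], [2], [3], [4], [5], [6], [7]
  1-simplices (7): [1,5], [2,4], [2,5], [3,7], [4,7], [5,6], [6,7]

giving chain groups C_0 ≅ Z^7, C_1 ≅ Z^7.

∂_1: C_1 → C_0 maps an edge to its endpoints' difference, ∂[p,q] = q − p. For instance
  ∂[6,7] = [7] − [6].
As a 7×7 matrix over Z this has rank 6, with invariant factors (1,1,1,1,1,1).

Now H_k = ker ∂_k / im ∂_{k+1}, so:

  H_1: rank ker ∂_1 − rank ∂_2 = (7 − 6) − 0 = 1, and there is no ∂_2, so H_1 = Z.

H_1 = Z.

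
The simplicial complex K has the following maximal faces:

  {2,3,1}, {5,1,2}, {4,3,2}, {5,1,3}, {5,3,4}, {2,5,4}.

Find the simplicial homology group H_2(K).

Order the vertices as 1 < 2 < 3 < 4 < 5. Listing each simplex with vertices in this order, K has dimension 2 with simplices:

  0-simplices (5): [1], [2], [3], [4], [5]
  1-simplices (9): [1,2], [1,3], [1,5], [2,3], [2,4], [2,5], [3,4], [3,5], [4,5]
  2-simplices (6): [1,2,3], [1,2,5], [1,3,5], [2,3,4], [2,4,5], [3,4,5]

giving chain groups C_0 ≅ Z^5, C_1 ≅ Z^9, C_2 ≅ Z^6.

∂_1: C_1 → C_0 maps an edge to its endpoints' difference, ∂[p,q] = q − p. For instance
  ∂[1,5] = [5] − [1].
The 5×9 boundary matrix has rank 4 and Smith normal form diag(1,1,1,1).

∂_2: C_2 → C_1 acts by ∂[p,q,r] = [q,r] − [p,r] + [p,q]. For instance
  ∂[1,2,3] = [2,3] − [1,3] + [1,2],
  ∂[3,4,5] = [4,5] − [3,5] + [3,4].
This gives a 9×6 integer matrix of rank 5; reducing to Smith normal form yields diagonal entries (1,1,1,1,1).

Now H_k = ker ∂_k / im ∂_{k+1}, so:

  H_2: rank ker ∂_2 − rank ∂_3 = (6 − 5) − 0 = 1, and there is no ∂_3, so H_2 ≅ Z.

(K is a triangulation of the 2-sphere S^2.)

H_2 = Z.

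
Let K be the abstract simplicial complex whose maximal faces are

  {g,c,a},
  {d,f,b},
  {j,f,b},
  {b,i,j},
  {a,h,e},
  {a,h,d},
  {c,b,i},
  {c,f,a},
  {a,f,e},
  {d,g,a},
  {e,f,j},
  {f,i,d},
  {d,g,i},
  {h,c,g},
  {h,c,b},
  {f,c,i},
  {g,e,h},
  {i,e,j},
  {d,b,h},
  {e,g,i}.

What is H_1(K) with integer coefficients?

H_1 ≅ Z ⊕ Z/2.

Fix the vertex order a < b < c < d < e < f < g < h < i < j and write every simplex with vertices in increasing order. Then dim K = 2 and the simplices of K are:

  0-simplices (10): a, b, c, d, e, f, g, h, i, j
  1-simplices (30): ac, ad, ae, af, ag, ah, bc, bd, bf, bh, bi, bj, cf, cg, ch, ci, df, dg, dh, di, ef, eg, eh, ei, ej, fi, fj, gh, gi, ij
  2-simplices (20): acf, acg, adg, adh, aef, aeh, bch, bci, bdf, bdh, bfj, bij, cfi, cgh, dfi, dgi, efj, egh, egi, eij

so the chain groups are C_0 ≅ Z^10, C_1 ≅ Z^30, C_2 ≅ Z^20.

The boundary map ∂_1: C_1 → C_0 sends each edge [p,q] (with p < q) to q − p. For instance
  ∂ad = d − a.
This gives a 10×30 integer matrix of rank 9; reducing to Smith normal form yields diagonal entries (1,1,1,1,1,1,1,1,1).

The boundary map ∂_2: C_2 → C_1 maps a triangle to the signed sum of its edges. For instance
  ∂cgh = gh − ch + cg,
  ∂adg = dg − ag + ad.
The 30×20 boundary matrix has rank 20 and Smith normal form diag(1,1,1,1,1,1,1,1,1,1,1,1,1,1,1,1,1,1,1,2).

From H_k ≅ ker(∂_k) / im(∂_{k+1}) we obtain:

  H_1: rank ker ∂_1 − rank ∂_2 = (30 − 9) − 20 = 1, and ∂_2 has invariant factor 2 > 1, so H_1 ≅ Z ⊕ Z/2.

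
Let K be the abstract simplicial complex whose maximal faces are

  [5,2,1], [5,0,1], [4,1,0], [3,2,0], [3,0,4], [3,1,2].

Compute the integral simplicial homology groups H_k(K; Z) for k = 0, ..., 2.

H_0 = Z,  H_1 = Z,  H_2 = 0.

K has 6 vertices, 12 edges, 6 triangles.
rank ∂_0 = 0, rank ∂_1 = 5 ⇒ b_0 = 6 − 0 − 5 = 1; all invariant factors of ∂_1 are 1 so no torsion. So H_0 ≅ Z.
rank ∂_1 = 5, rank ∂_2 = 6 ⇒ b_1 = 12 − 5 − 6 = 1; all invariant factors of ∂_2 are 1 so no torsion. So H_1 ≅ Z.
rank ∂_2 = 6, rank ∂_3 = 0 ⇒ b_2 = 6 − 6 − 0 = 0. So H_2 ≅ 0.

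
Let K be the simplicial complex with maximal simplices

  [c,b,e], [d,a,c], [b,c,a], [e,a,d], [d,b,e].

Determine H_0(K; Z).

H_0 ≅ Z.

Take the total order a < b < c < d < e on the vertex set. Then K (dimension 2) consists of the simplices:

  0-simplices (5): a, b, c, d, e
  1-simplices (10): ab, ac, ad, ae, bc, bd, be, cd, ce, de
  2-simplices (5): abc, acd, ade, bce, bde

so the chain groups are C_0 ≅ Z^5, C_1 ≅ Z^10, C_2 ≅ Z^5.

∂_1: C_1 → C_0 sends each edge [p,q] (with p < q) to q − p.
This gives a 5×10 integer matrix of rank 4; reducing to Smith normal form yields diagonal entries (1,1,1,1).

The boundary map ∂_2: C_2 → C_1 sends each 2-simplex [p,q,r] to [q,r] − [p,r] + [p,q]. For instance
  ∂bde = de − be + bd,
  ∂bce = ce − be + bc.
As a 10×5 matrix over Z this has rank 5, with invariant factors (1,1,1,1,1).

Computing H_k = (kernel of ∂_k) / (image of ∂_{k+1}):

  H_0: rank C_0 − rank ∂_1 = 5 − 4 = 1, and the invariant factors of ∂_1 are all 1, so H_0 = Z.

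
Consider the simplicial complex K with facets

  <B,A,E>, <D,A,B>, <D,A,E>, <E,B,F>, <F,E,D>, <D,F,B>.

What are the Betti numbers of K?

Order the vertices as A < B < D < E < F. Listing each simplex with vertices in this order, K has dimension 2 with simplices:

  0-simplices (5): A, B, D, E, F
  1-simplices (9): AB, AD, AE, BD, BE, BF, DE, DF, EF
  2-simplices (6): ABD, ABE, ADE, BDF, BEF, DEF

so the chain groups are C_0 ≅ Z^5, C_1 ≅ Z^9, C_2 ≅ Z^6.

Boundary ∂_1: C_1 → C_0 maps an edge to its endpoints' difference, ∂[p,q] = q − p.
As a 5×9 matrix over Z this has rank 4, with invariant factors (1,1,1,1).

∂_2: C_2 → C_1 maps a triangle to the signed sum of its edges. For instance
  ∂DEF = EF − DF + DE,
  ∂ADE = DE − AE + AD.
As a 9×6 matrix over Z this has rank 5, with invariant factors (1,1,1,1,1).

Computing H_k = (kernel of ∂_k) / (image of ∂_{k+1}):

  H_0: rank C_0 − rank ∂_1 = 5 − 4 = 1, and the invariant factors of ∂_1 are all 1, so H_0 = Z.
  H_1: rank ker ∂_1 − rank ∂_2 = (9 − 4) − 5 = 0, and the invariant factors of ∂_2 are all 1, so H_1 = 0.
  H_2: rank ker ∂_2 − rank ∂_3 = (6 − 5) − 0 = 1, and there is no ∂_3, so H_2 = Z.

Hence the Betti numbers are b_0 = 1, b_1 = 0, b_2 = 1.

b_0 = 1, b_1 = 0, b_2 = 1.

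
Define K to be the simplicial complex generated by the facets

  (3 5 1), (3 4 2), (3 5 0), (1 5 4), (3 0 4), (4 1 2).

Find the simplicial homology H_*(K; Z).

H_0 ≅ Z,  H_1 ≅ Z,  H_2 = 0.

Take the total order 0 < 1 < 2 < 3 < 4 < 5 on the vertex set. Then K (dimension 2) consists of the simplices:

  0-simplices (6): [0], [1], [2], [3], [4], [5]
  1-simplices (12): [0,3], [0,4], [0,5], [1,2], [1,3], [1,4], [1,5], [2,3], [2,4], [3,4], [3,5], [4,5]
  2-simplices (6): [0,3,4], [0,3,5], [1,2,4], [1,3,5], [1,4,5], [2,3,4]

so the chain groups are C_0 ≅ Z^6, C_1 ≅ Z^12, C_2 ≅ Z^6.

Boundary ∂_1: C_1 → C_0 maps an edge to its endpoints' difference, ∂[p,q] = q − p. For instance
  ∂[1,5] = [5] − [1].
The resulting 6×12 matrix has rank 5, and its Smith normal form has invariant factors (1,1,1,1,1).

The boundary map ∂_2: C_2 → C_1 maps a triangle to the signed sum of its edges. For instance
  ∂[1,4,5] = [4,5] − [1,5] + [1,4],
  ∂[1,3,5] = [3,5] − [1,5] + [1,3].
The resulting 12×6 matrix has rank 6, and its Smith normal form has invariant factors (1,1,1,1,1,1).

Computing H_k = (kernel of ∂_k) / (image of ∂_{k+1}):

  H_0: rank C_0 − rank ∂_1 = 6 − 5 = 1, and the invariant factors of ∂_1 are all 1, so H_0 ≅ Z.
  H_1: rank ker ∂_1 − rank ∂_2 = (12 − 5) − 6 = 1, and the invariant factors of ∂_2 are all 1, so H_1 ≅ Z.
  H_2: rank ker ∂_2 − rank ∂_3 = (6 − 6) − 0 = 0, and there is no ∂_3, so H_2 ≅ 0.

As a check, the Euler characteristic is 6 − 12 + 6 = 0, which agrees with 1 − 1 + 0 = 0.
(K is a triangulation of the cylinder S^1 x I.)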